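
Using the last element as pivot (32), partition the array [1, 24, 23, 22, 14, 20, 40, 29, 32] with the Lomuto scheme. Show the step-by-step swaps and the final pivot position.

Lomuto partition with pivot = 32:

Initial array: [1, 24, 23, 22, 14, 20, 40, 29, 32]

arr[0]=1 <= 32: swap with position 0, array becomes [1, 24, 23, 22, 14, 20, 40, 29, 32]
arr[1]=24 <= 32: swap with position 1, array becomes [1, 24, 23, 22, 14, 20, 40, 29, 32]
arr[2]=23 <= 32: swap with position 2, array becomes [1, 24, 23, 22, 14, 20, 40, 29, 32]
arr[3]=22 <= 32: swap with position 3, array becomes [1, 24, 23, 22, 14, 20, 40, 29, 32]
arr[4]=14 <= 32: swap with position 4, array becomes [1, 24, 23, 22, 14, 20, 40, 29, 32]
arr[5]=20 <= 32: swap with position 5, array becomes [1, 24, 23, 22, 14, 20, 40, 29, 32]
arr[6]=40 > 32: no swap
arr[7]=29 <= 32: swap with position 6, array becomes [1, 24, 23, 22, 14, 20, 29, 40, 32]

Place pivot at position 7: [1, 24, 23, 22, 14, 20, 29, 32, 40]
Pivot position: 7

After partitioning with pivot 32, the array becomes [1, 24, 23, 22, 14, 20, 29, 32, 40]. The pivot is placed at index 7. All elements to the left of the pivot are <= 32, and all elements to the right are > 32.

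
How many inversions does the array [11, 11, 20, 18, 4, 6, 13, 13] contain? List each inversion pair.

Finding inversions in [11, 11, 20, 18, 4, 6, 13, 13]:

(0, 4): arr[0]=11 > arr[4]=4
(0, 5): arr[0]=11 > arr[5]=6
(1, 4): arr[1]=11 > arr[4]=4
(1, 5): arr[1]=11 > arr[5]=6
(2, 3): arr[2]=20 > arr[3]=18
(2, 4): arr[2]=20 > arr[4]=4
(2, 5): arr[2]=20 > arr[5]=6
(2, 6): arr[2]=20 > arr[6]=13
(2, 7): arr[2]=20 > arr[7]=13
(3, 4): arr[3]=18 > arr[4]=4
(3, 5): arr[3]=18 > arr[5]=6
(3, 6): arr[3]=18 > arr[6]=13
(3, 7): arr[3]=18 > arr[7]=13

Total inversions: 13

The array has 13 inversion(s): (0,4), (0,5), (1,4), (1,5), (2,3), (2,4), (2,5), (2,6), (2,7), (3,4), (3,5), (3,6), (3,7). Each pair (i,j) satisfies i < j and arr[i] > arr[j].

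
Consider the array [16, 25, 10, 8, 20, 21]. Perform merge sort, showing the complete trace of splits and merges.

Merge sort trace:

Split: [16, 25, 10, 8, 20, 21] -> [16, 25, 10] and [8, 20, 21]
  Split: [16, 25, 10] -> [16] and [25, 10]
    Split: [25, 10] -> [25] and [10]
    Merge: [25] + [10] -> [10, 25]
  Merge: [16] + [10, 25] -> [10, 16, 25]
  Split: [8, 20, 21] -> [8] and [20, 21]
    Split: [20, 21] -> [20] and [21]
    Merge: [20] + [21] -> [20, 21]
  Merge: [8] + [20, 21] -> [8, 20, 21]
Merge: [10, 16, 25] + [8, 20, 21] -> [8, 10, 16, 20, 21, 25]

Final sorted array: [8, 10, 16, 20, 21, 25]

The merge sort proceeds by recursively splitting the array and merging sorted halves.
After all merges, the sorted array is [8, 10, 16, 20, 21, 25].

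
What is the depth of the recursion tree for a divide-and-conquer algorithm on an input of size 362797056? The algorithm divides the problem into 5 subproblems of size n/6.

For divide and conquer with division factor 6:

Problem sizes at each level:
Level 0: 362797056
Level 1: 60466176
Level 2: 10077696
Level 3: 1679616
Level 4: 279936
Level 5: 46656
Level 6: 7776
Level 7: 1296
Level 8: 216
Level 9: 36
Level 10: 6
Level 11: 1

The root is level 0 and the size-1 base case is level 11 (the tree spans levels 0 through 11, i.e. 12 levels counting the root), so the depth is the number of divisions: log_6(362797056) = 11

The recursion tree depth is log_6(362797056) = 11. At each level, the problem size is divided by 6, so it takes 11 divisions to reduce to a base case of size 1. The algorithm makes 5 recursive calls at each level.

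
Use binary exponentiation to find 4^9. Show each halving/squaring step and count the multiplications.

Computing 4^9 by squaring (build up from 4^1; each line after the first costs one multiplication):

4^1 = 4
4^2 = (4^1)^2 = 4^2 = 16
4^4 = (4^2)^2 = 16^2 = 256
4^8 = (4^4)^2 = 256^2 = 65536
4^9 = 4 * 4^8 = 4 * 65536 = 262144

Result: 262144
Multiplications needed: 4 (4 lines after 4^1)

4^9 = 262144. Using exponentiation by squaring, this requires 4 multiplications. The key idea: if the exponent is even, square the half-power; if odd, multiply by the base once.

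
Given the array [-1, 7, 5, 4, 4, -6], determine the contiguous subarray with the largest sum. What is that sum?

Using Kadane's algorithm on [-1, 7, 5, 4, 4, -6]:

Scanning through the array:
Position 1 (value 7): max_ending_here = 7, max_so_far = 7
Position 2 (value 5): max_ending_here = 12, max_so_far = 12
Position 3 (value 4): max_ending_here = 16, max_so_far = 16
Position 4 (value 4): max_ending_here = 20, max_so_far = 20
Position 5 (value -6): max_ending_here = 14, max_so_far = 20

Maximum subarray: [7, 5, 4, 4]
Maximum sum: 20

The maximum subarray is [7, 5, 4, 4] with sum 20. This subarray runs from index 1 to index 4.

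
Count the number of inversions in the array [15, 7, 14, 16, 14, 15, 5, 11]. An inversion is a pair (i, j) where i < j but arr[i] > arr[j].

Finding inversions in [15, 7, 14, 16, 14, 15, 5, 11]:

(0, 1): arr[0]=15 > arr[1]=7
(0, 2): arr[0]=15 > arr[2]=14
(0, 4): arr[0]=15 > arr[4]=14
(0, 6): arr[0]=15 > arr[6]=5
(0, 7): arr[0]=15 > arr[7]=11
(1, 6): arr[1]=7 > arr[6]=5
(2, 6): arr[2]=14 > arr[6]=5
(2, 7): arr[2]=14 > arr[7]=11
(3, 4): arr[3]=16 > arr[4]=14
(3, 5): arr[3]=16 > arr[5]=15
(3, 6): arr[3]=16 > arr[6]=5
(3, 7): arr[3]=16 > arr[7]=11
(4, 6): arr[4]=14 > arr[6]=5
(4, 7): arr[4]=14 > arr[7]=11
(5, 6): arr[5]=15 > arr[6]=5
(5, 7): arr[5]=15 > arr[7]=11

Total inversions: 16

The array has 16 inversion(s): (0,1), (0,2), (0,4), (0,6), (0,7), (1,6), (2,6), (2,7), (3,4), (3,5), (3,6), (3,7), (4,6), (4,7), (5,6), (5,7). Each pair (i,j) satisfies i < j and arr[i] > arr[j].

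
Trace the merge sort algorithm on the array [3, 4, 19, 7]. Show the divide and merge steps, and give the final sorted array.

Merge sort trace:

Split: [3, 4, 19, 7] -> [3, 4] and [19, 7]
  Split: [3, 4] -> [3] and [4]
  Merge: [3] + [4] -> [3, 4]
  Split: [19, 7] -> [19] and [7]
  Merge: [19] + [7] -> [7, 19]
Merge: [3, 4] + [7, 19] -> [3, 4, 7, 19]

Final sorted array: [3, 4, 7, 19]

The merge sort proceeds by recursively splitting the array and merging sorted halves.
After all merges, the sorted array is [3, 4, 7, 19].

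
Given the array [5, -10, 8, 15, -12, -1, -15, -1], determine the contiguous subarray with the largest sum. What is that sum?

Using Kadane's algorithm on [5, -10, 8, 15, -12, -1, -15, -1]:

Scanning through the array:
Position 1 (value -10): max_ending_here = -5, max_so_far = 5
Position 2 (value 8): max_ending_here = 8, max_so_far = 8
Position 3 (value 15): max_ending_here = 23, max_so_far = 23
Position 4 (value -12): max_ending_here = 11, max_so_far = 23
Position 5 (value -1): max_ending_here = 10, max_so_far = 23
Position 6 (value -15): max_ending_here = -5, max_so_far = 23
Position 7 (value -1): max_ending_here = -1, max_so_far = 23

Maximum subarray: [8, 15]
Maximum sum: 23

The maximum subarray is [8, 15] with sum 23. This subarray runs from index 2 to index 3.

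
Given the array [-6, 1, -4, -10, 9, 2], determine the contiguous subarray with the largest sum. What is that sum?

Using Kadane's algorithm on [-6, 1, -4, -10, 9, 2]:

Scanning through the array:
Position 1 (value 1): max_ending_here = 1, max_so_far = 1
Position 2 (value -4): max_ending_here = -3, max_so_far = 1
Position 3 (value -10): max_ending_here = -10, max_so_far = 1
Position 4 (value 9): max_ending_here = 9, max_so_far = 9
Position 5 (value 2): max_ending_here = 11, max_so_far = 11

Maximum subarray: [9, 2]
Maximum sum: 11

The maximum subarray is [9, 2] with sum 11. This subarray runs from index 4 to index 5.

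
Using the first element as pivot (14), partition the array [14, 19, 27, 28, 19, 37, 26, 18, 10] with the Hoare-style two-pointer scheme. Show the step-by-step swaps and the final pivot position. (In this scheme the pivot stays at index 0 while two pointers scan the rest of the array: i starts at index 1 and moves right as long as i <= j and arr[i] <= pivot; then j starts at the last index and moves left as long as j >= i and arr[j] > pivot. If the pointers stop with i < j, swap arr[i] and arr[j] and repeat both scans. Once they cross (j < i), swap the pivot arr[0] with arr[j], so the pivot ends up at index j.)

Hoare-style two-pointer partition with pivot = 14:

Initial array: [14, 19, 27, 28, 19, 37, 26, 18, 10]

Pointers start at i = 1, j = 8.
i stops at index 1 (arr[1]=19 > 14), j stops at index 8 (arr[8]=10 <= 14): swap arr[1] and arr[8], array becomes [14, 10, 27, 28, 19, 37, 26, 18, 19]
i ends at 2, j ends at 1: the pointers have crossed (j < i), so scanning stops.

Swap pivot arr[0] with arr[1] to place pivot at position 1: [10, 14, 27, 28, 19, 37, 26, 18, 19]
Pivot position: 1

After partitioning with pivot 14, the array becomes [10, 14, 27, 28, 19, 37, 26, 18, 19]. The pivot is placed at index 1. All elements to the left of the pivot are <= 14, and all elements to the right are > 14.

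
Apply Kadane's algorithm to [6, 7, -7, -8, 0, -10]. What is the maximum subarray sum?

Using Kadane's algorithm on [6, 7, -7, -8, 0, -10]:

Scanning through the array:
Position 1 (value 7): max_ending_here = 13, max_so_far = 13
Position 2 (value -7): max_ending_here = 6, max_so_far = 13
Position 3 (value -8): max_ending_here = -2, max_so_far = 13
Position 4 (value 0): max_ending_here = 0, max_so_far = 13
Position 5 (value -10): max_ending_here = -10, max_so_far = 13

Maximum subarray: [6, 7]
Maximum sum: 13

The maximum subarray is [6, 7] with sum 13. This subarray runs from index 0 to index 1.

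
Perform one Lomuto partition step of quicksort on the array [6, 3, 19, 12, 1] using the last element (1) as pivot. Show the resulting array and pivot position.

Lomuto partition with pivot = 1:

Initial array: [6, 3, 19, 12, 1]

arr[0]=6 > 1: no swap
arr[1]=3 > 1: no swap
arr[2]=19 > 1: no swap
arr[3]=12 > 1: no swap

Place pivot at position 0: [1, 3, 19, 12, 6]
Pivot position: 0

After partitioning with pivot 1, the array becomes [1, 3, 19, 12, 6]. The pivot is placed at index 0. All elements to the left of the pivot are <= 1, and all elements to the right are > 1.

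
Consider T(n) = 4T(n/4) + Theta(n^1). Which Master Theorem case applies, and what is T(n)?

Master Theorem for T(n) = 4T(n/4) + O(n^1):

a = 4, b = 4, c = 1
log_b(a) = log_4(4) = 1.0000

Case 2: c = 1 = log_4(4) = 1.0000
T(n) = O(n^1 log n) = O(n log n)

For T(n) = 4T(n/4) + O(n^1): log_4(4) = 1.0000. This is Case 2 of the Master Theorem (c = log_b(a), equal work at all levels), giving O(n log n).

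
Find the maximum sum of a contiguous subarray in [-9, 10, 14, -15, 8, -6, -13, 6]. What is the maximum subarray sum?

Using Kadane's algorithm on [-9, 10, 14, -15, 8, -6, -13, 6]:

Scanning through the array:
Position 1 (value 10): max_ending_here = 10, max_so_far = 10
Position 2 (value 14): max_ending_here = 24, max_so_far = 24
Position 3 (value -15): max_ending_here = 9, max_so_far = 24
Position 4 (value 8): max_ending_here = 17, max_so_far = 24
Position 5 (value -6): max_ending_here = 11, max_so_far = 24
Position 6 (value -13): max_ending_here = -2, max_so_far = 24
Position 7 (value 6): max_ending_here = 6, max_so_far = 24

Maximum subarray: [10, 14]
Maximum sum: 24

The maximum subarray is [10, 14] with sum 24. This subarray runs from index 1 to index 2.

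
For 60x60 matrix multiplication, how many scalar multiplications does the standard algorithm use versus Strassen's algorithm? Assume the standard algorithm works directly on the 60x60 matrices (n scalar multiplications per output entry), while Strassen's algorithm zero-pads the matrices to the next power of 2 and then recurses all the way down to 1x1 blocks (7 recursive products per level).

Matrix multiplication for 60x60 matrices:

Strassen's algorithm requires power-of-2 dimensions. Pad 60x60 to 64x64 (next power of 2).

Standard algorithm: 60^3 = 216000 multiplications
Strassen's algorithm: 7^(log2(64)) = 7^6 = 117649 multiplications
Savings: 216000 - 117649 = 98351 multiplications

Standard: 216000 multiplications (60^3). Strassen: 117649 multiplications (7^6, after padding to 64x64). Strassen reduces 8 recursive multiplications to 7 at each level.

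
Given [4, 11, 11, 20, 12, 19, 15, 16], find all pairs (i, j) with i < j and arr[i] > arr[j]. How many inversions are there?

Finding inversions in [4, 11, 11, 20, 12, 19, 15, 16]:

(3, 4): arr[3]=20 > arr[4]=12
(3, 5): arr[3]=20 > arr[5]=19
(3, 6): arr[3]=20 > arr[6]=15
(3, 7): arr[3]=20 > arr[7]=16
(5, 6): arr[5]=19 > arr[6]=15
(5, 7): arr[5]=19 > arr[7]=16

Total inversions: 6

The array has 6 inversion(s): (3,4), (3,5), (3,6), (3,7), (5,6), (5,7). Each pair (i,j) satisfies i < j and arr[i] > arr[j].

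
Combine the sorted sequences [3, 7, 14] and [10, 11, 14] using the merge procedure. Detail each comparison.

Merging process:

Compare 3 vs 10: take 3 from left. Merged: [3]
Compare 7 vs 10: take 7 from left. Merged: [3, 7]
Compare 14 vs 10: take 10 from right. Merged: [3, 7, 10]
Compare 14 vs 11: take 11 from right. Merged: [3, 7, 10, 11]
Compare 14 vs 14: take 14 from left. Merged: [3, 7, 10, 11, 14]
Append remaining from right: [14]. Merged: [3, 7, 10, 11, 14, 14]

Final merged array: [3, 7, 10, 11, 14, 14]
Total comparisons: 5

The merged array is [3, 7, 10, 11, 14, 14], requiring 5 comparisons. The merge step runs in O(n) time where n is the total number of elements.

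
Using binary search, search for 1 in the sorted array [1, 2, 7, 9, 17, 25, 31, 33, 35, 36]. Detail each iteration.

Binary search for 1 in [1, 2, 7, 9, 17, 25, 31, 33, 35, 36]:

lo=0, hi=9, mid=4, arr[mid]=17 -> 17 > 1, search left half
lo=0, hi=3, mid=1, arr[mid]=2 -> 2 > 1, search left half
lo=0, hi=0, mid=0, arr[mid]=1 -> Found target at index 0!

Binary search finds 1 at index 0 after 3 comparisons. The search repeatedly halves the search space by comparing with the middle element.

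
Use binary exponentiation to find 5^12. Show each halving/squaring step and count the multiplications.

Computing 5^12 by squaring (build up from 5^1; each line after the first costs one multiplication):

5^1 = 5
5^2 = (5^1)^2 = 5^2 = 25
5^3 = 5 * 5^2 = 5 * 25 = 125
5^6 = (5^3)^2 = 125^2 = 15625
5^12 = (5^6)^2 = 15625^2 = 244140625

Result: 244140625
Multiplications needed: 4 (4 lines after 5^1)

5^12 = 244140625. Using exponentiation by squaring, this requires 4 multiplications. The key idea: if the exponent is even, square the half-power; if odd, multiply by the base once.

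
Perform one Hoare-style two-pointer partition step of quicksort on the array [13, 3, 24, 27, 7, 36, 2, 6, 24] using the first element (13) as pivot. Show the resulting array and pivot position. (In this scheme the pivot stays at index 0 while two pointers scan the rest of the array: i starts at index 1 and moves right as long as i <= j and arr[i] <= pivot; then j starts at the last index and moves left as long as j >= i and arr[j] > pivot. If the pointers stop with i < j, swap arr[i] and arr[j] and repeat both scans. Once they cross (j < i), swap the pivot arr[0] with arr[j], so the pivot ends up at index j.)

Hoare-style two-pointer partition with pivot = 13:

Initial array: [13, 3, 24, 27, 7, 36, 2, 6, 24]

Pointers start at i = 1, j = 8.
i stops at index 2 (arr[2]=24 > 13), j stops at index 7 (arr[7]=6 <= 13): swap arr[2] and arr[7], array becomes [13, 3, 6, 27, 7, 36, 2, 24, 24]
i stops at index 3 (arr[3]=27 > 13), j stops at index 6 (arr[6]=2 <= 13): swap arr[3] and arr[6], array becomes [13, 3, 6, 2, 7, 36, 27, 24, 24]
i ends at 5, j ends at 4: the pointers have crossed (j < i), so scanning stops.

Swap pivot arr[0] with arr[4] to place pivot at position 4: [7, 3, 6, 2, 13, 36, 27, 24, 24]
Pivot position: 4

After partitioning with pivot 13, the array becomes [7, 3, 6, 2, 13, 36, 27, 24, 24]. The pivot is placed at index 4. All elements to the left of the pivot are <= 13, and all elements to the right are > 13.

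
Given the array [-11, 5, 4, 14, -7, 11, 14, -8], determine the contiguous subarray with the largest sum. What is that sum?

Using Kadane's algorithm on [-11, 5, 4, 14, -7, 11, 14, -8]:

Scanning through the array:
Position 1 (value 5): max_ending_here = 5, max_so_far = 5
Position 2 (value 4): max_ending_here = 9, max_so_far = 9
Position 3 (value 14): max_ending_here = 23, max_so_far = 23
Position 4 (value -7): max_ending_here = 16, max_so_far = 23
Position 5 (value 11): max_ending_here = 27, max_so_far = 27
Position 6 (value 14): max_ending_here = 41, max_so_far = 41
Position 7 (value -8): max_ending_here = 33, max_so_far = 41

Maximum subarray: [5, 4, 14, -7, 11, 14]
Maximum sum: 41

The maximum subarray is [5, 4, 14, -7, 11, 14] with sum 41. This subarray runs from index 1 to index 6.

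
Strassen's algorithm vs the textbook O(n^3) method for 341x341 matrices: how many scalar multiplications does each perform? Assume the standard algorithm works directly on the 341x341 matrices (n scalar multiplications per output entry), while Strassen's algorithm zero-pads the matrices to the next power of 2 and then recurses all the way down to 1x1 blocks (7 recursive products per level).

Matrix multiplication for 341x341 matrices:

Strassen's algorithm requires power-of-2 dimensions. Pad 341x341 to 512x512 (next power of 2).

Standard algorithm: 341^3 = 39651821 multiplications
Strassen's algorithm: 7^(log2(512)) = 7^9 = 40353607 multiplications
Difference: 39651821 - 40353607 = -701786 (Strassen uses MORE here due to padding overhead — for small or just-over-power-of-2 n, padding can outweigh the per-level savings)

Standard: 39651821 multiplications (341^3). Strassen: 40353607 multiplications (7^9, after padding to 512x512). Strassen reduces 8 recursive multiplications to 7 at each level.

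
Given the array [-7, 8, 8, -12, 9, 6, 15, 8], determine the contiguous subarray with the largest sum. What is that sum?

Using Kadane's algorithm on [-7, 8, 8, -12, 9, 6, 15, 8]:

Scanning through the array:
Position 1 (value 8): max_ending_here = 8, max_so_far = 8
Position 2 (value 8): max_ending_here = 16, max_so_far = 16
Position 3 (value -12): max_ending_here = 4, max_so_far = 16
Position 4 (value 9): max_ending_here = 13, max_so_far = 16
Position 5 (value 6): max_ending_here = 19, max_so_far = 19
Position 6 (value 15): max_ending_here = 34, max_so_far = 34
Position 7 (value 8): max_ending_here = 42, max_so_far = 42

Maximum subarray: [8, 8, -12, 9, 6, 15, 8]
Maximum sum: 42

The maximum subarray is [8, 8, -12, 9, 6, 15, 8] with sum 42. This subarray runs from index 1 to index 7.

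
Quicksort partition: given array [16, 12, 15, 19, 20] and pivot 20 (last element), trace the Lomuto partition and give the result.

Lomuto partition with pivot = 20:

Initial array: [16, 12, 15, 19, 20]

arr[0]=16 <= 20: swap with position 0, array becomes [16, 12, 15, 19, 20]
arr[1]=12 <= 20: swap with position 1, array becomes [16, 12, 15, 19, 20]
arr[2]=15 <= 20: swap with position 2, array becomes [16, 12, 15, 19, 20]
arr[3]=19 <= 20: swap with position 3, array becomes [16, 12, 15, 19, 20]

Place pivot at position 4: [16, 12, 15, 19, 20]
Pivot position: 4

After partitioning with pivot 20, the array becomes [16, 12, 15, 19, 20]. The pivot is placed at index 4. All elements to the left of the pivot are <= 20, and all elements to the right are > 20.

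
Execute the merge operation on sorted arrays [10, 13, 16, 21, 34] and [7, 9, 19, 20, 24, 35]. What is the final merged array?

Merging process:

Compare 10 vs 7: take 7 from right. Merged: [7]
Compare 10 vs 9: take 9 from right. Merged: [7, 9]
Compare 10 vs 19: take 10 from left. Merged: [7, 9, 10]
Compare 13 vs 19: take 13 from left. Merged: [7, 9, 10, 13]
Compare 16 vs 19: take 16 from left. Merged: [7, 9, 10, 13, 16]
Compare 21 vs 19: take 19 from right. Merged: [7, 9, 10, 13, 16, 19]
Compare 21 vs 20: take 20 from right. Merged: [7, 9, 10, 13, 16, 19, 20]
Compare 21 vs 24: take 21 from left. Merged: [7, 9, 10, 13, 16, 19, 20, 21]
Compare 34 vs 24: take 24 from right. Merged: [7, 9, 10, 13, 16, 19, 20, 21, 24]
Compare 34 vs 35: take 34 from left. Merged: [7, 9, 10, 13, 16, 19, 20, 21, 24, 34]
Append remaining from right: [35]. Merged: [7, 9, 10, 13, 16, 19, 20, 21, 24, 34, 35]

Final merged array: [7, 9, 10, 13, 16, 19, 20, 21, 24, 34, 35]
Total comparisons: 10

The merged array is [7, 9, 10, 13, 16, 19, 20, 21, 24, 34, 35], requiring 10 comparisons. The merge step runs in O(n) time where n is the total number of elements.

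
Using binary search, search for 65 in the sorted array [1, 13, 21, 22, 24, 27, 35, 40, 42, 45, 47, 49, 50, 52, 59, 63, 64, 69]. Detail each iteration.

Binary search for 65 in [1, 13, 21, 22, 24, 27, 35, 40, 42, 45, 47, 49, 50, 52, 59, 63, 64, 69]:

lo=0, hi=17, mid=8, arr[mid]=42 -> 42 < 65, search right half
lo=9, hi=17, mid=13, arr[mid]=52 -> 52 < 65, search right half
lo=14, hi=17, mid=15, arr[mid]=63 -> 63 < 65, search right half
lo=16, hi=17, mid=16, arr[mid]=64 -> 64 < 65, search right half
lo=17, hi=17, mid=17, arr[mid]=69 -> 69 > 65, search left half
lo=17 > hi=16, target 65 not found

Binary search determines that 65 is not in the array after 5 comparisons. The search space was exhausted without finding the target.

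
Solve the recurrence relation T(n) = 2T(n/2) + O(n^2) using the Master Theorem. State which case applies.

Master Theorem for T(n) = 2T(n/2) + O(n^2):

a = 2, b = 2, c = 2
log_b(a) = log_2(2) = 1.0000

Case 3: c = 2 > log_2(2) = 1.0000
T(n) = O(n^2) = O(n^2)

For T(n) = 2T(n/2) + O(n^2): log_2(2) = 1.0000. This is Case 3 of the Master Theorem (c > log_b(a), work dominated by root), giving O(n^2).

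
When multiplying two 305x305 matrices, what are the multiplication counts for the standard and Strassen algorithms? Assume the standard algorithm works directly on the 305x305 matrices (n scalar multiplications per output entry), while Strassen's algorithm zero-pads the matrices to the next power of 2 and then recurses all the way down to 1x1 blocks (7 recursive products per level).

Matrix multiplication for 305x305 matrices:

Strassen's algorithm requires power-of-2 dimensions. Pad 305x305 to 512x512 (next power of 2).

Standard algorithm: 305^3 = 28372625 multiplications
Strassen's algorithm: 7^(log2(512)) = 7^9 = 40353607 multiplications
Difference: 28372625 - 40353607 = -11980982 (Strassen uses MORE here due to padding overhead — for small or just-over-power-of-2 n, padding can outweigh the per-level savings)

Standard: 28372625 multiplications (305^3). Strassen: 40353607 multiplications (7^9, after padding to 512x512). Strassen reduces 8 recursive multiplications to 7 at each level.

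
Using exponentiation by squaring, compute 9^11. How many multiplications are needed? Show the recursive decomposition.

Computing 9^11 by squaring (build up from 9^1; each line after the first costs one multiplication):

9^1 = 9
9^2 = (9^1)^2 = 9^2 = 81
9^4 = (9^2)^2 = 81^2 = 6561
9^5 = 9 * 9^4 = 9 * 6561 = 59049
9^10 = (9^5)^2 = 59049^2 = 3486784401
9^11 = 9 * 9^10 = 9 * 3486784401 = 31381059609

Result: 31381059609
Multiplications needed: 5 (5 lines after 9^1)

9^11 = 31381059609. Using exponentiation by squaring, this requires 5 multiplications. The key idea: if the exponent is even, square the half-power; if odd, multiply by the base once.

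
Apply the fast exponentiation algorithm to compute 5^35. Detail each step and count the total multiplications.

Computing 5^35 by squaring (build up from 5^1; each line after the first costs one multiplication):

5^1 = 5
5^2 = (5^1)^2 = 5^2 = 25
5^4 = (5^2)^2 = 25^2 = 625
5^8 = (5^4)^2 = 625^2 = 390625
5^16 = (5^8)^2 = 390625^2 = 152587890625
5^17 = 5 * 5^16 = 5 * 152587890625 = 762939453125
5^34 = (5^17)^2 = 762939453125^2 = 582076609134674072265625
5^35 = 5 * 5^34 = 5 * 582076609134674072265625 = 2910383045673370361328125

Result: 2910383045673370361328125
Multiplications needed: 7 (7 lines after 5^1)

5^35 = 2910383045673370361328125. Using exponentiation by squaring, this requires 7 multiplications. The key idea: if the exponent is even, square the half-power; if odd, multiply by the base once.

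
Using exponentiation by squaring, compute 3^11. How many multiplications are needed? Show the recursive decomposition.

Computing 3^11 by squaring (build up from 3^1; each line after the first costs one multiplication):

3^1 = 3
3^2 = (3^1)^2 = 3^2 = 9
3^4 = (3^2)^2 = 9^2 = 81
3^5 = 3 * 3^4 = 3 * 81 = 243
3^10 = (3^5)^2 = 243^2 = 59049
3^11 = 3 * 3^10 = 3 * 59049 = 177147

Result: 177147
Multiplications needed: 5 (5 lines after 3^1)

3^11 = 177147. Using exponentiation by squaring, this requires 5 multiplications. The key idea: if the exponent is even, square the half-power; if odd, multiply by the base once.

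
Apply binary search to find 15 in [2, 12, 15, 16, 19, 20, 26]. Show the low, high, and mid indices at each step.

Binary search for 15 in [2, 12, 15, 16, 19, 20, 26]:

lo=0, hi=6, mid=3, arr[mid]=16 -> 16 > 15, search left half
lo=0, hi=2, mid=1, arr[mid]=12 -> 12 < 15, search right half
lo=2, hi=2, mid=2, arr[mid]=15 -> Found target at index 2!

Binary search finds 15 at index 2 after 3 comparisons. The search repeatedly halves the search space by comparing with the middle element.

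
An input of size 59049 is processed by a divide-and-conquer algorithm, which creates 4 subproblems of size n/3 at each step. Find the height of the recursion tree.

For divide and conquer with division factor 3:

Problem sizes at each level:
Level 0: 59049
Level 1: 19683
Level 2: 6561
Level 3: 2187
Level 4: 729
Level 5: 243
Level 6: 81
Level 7: 27
Level 8: 9
Level 9: 3
Level 10: 1

The root is level 0 and the size-1 base case is level 10 (the tree spans levels 0 through 10, i.e. 11 levels counting the root), so the depth is the number of divisions: log_3(59049) = 10

The recursion tree depth is log_3(59049) = 10. At each level, the problem size is divided by 3, so it takes 10 divisions to reduce to a base case of size 1. The algorithm makes 4 recursive calls at each level.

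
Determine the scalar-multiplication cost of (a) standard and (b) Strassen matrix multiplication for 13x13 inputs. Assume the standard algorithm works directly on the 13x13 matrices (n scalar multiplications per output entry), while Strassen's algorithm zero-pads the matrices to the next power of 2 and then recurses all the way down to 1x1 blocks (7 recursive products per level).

Matrix multiplication for 13x13 matrices:

Strassen's algorithm requires power-of-2 dimensions. Pad 13x13 to 16x16 (next power of 2).

Standard algorithm: 13^3 = 2197 multiplications
Strassen's algorithm: 7^(log2(16)) = 7^4 = 2401 multiplications
Difference: 2197 - 2401 = -204 (Strassen uses MORE here due to padding overhead — for small or just-over-power-of-2 n, padding can outweigh the per-level savings)

Standard: 2197 multiplications (13^3). Strassen: 2401 multiplications (7^4, after padding to 16x16). Strassen reduces 8 recursive multiplications to 7 at each level.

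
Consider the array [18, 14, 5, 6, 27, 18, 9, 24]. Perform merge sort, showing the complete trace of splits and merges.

Merge sort trace:

Split: [18, 14, 5, 6, 27, 18, 9, 24] -> [18, 14, 5, 6] and [27, 18, 9, 24]
  Split: [18, 14, 5, 6] -> [18, 14] and [5, 6]
    Split: [18, 14] -> [18] and [14]
    Merge: [18] + [14] -> [14, 18]
    Split: [5, 6] -> [5] and [6]
    Merge: [5] + [6] -> [5, 6]
  Merge: [14, 18] + [5, 6] -> [5, 6, 14, 18]
  Split: [27, 18, 9, 24] -> [27, 18] and [9, 24]
    Split: [27, 18] -> [27] and [18]
    Merge: [27] + [18] -> [18, 27]
    Split: [9, 24] -> [9] and [24]
    Merge: [9] + [24] -> [9, 24]
  Merge: [18, 27] + [9, 24] -> [9, 18, 24, 27]
Merge: [5, 6, 14, 18] + [9, 18, 24, 27] -> [5, 6, 9, 14, 18, 18, 24, 27]

Final sorted array: [5, 6, 9, 14, 18, 18, 24, 27]

The merge sort proceeds by recursively splitting the array and merging sorted halves.
After all merges, the sorted array is [5, 6, 9, 14, 18, 18, 24, 27].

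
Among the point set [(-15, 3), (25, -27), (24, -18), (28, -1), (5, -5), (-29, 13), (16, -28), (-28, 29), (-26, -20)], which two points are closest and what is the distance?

Computing all pairwise distances among 9 points:

d((-15, 3), (25, -27)) = 50.0
d((-15, 3), (24, -18)) = 44.2945
d((-15, 3), (28, -1)) = 43.1856
d((-15, 3), (5, -5)) = 21.5407
d((-15, 3), (-29, 13)) = 17.2047
d((-15, 3), (16, -28)) = 43.8406
d((-15, 3), (-28, 29)) = 29.0689
d((-15, 3), (-26, -20)) = 25.4951
d((25, -27), (24, -18)) = 9.0554 <-- minimum
d((25, -27), (28, -1)) = 26.1725
d((25, -27), (5, -5)) = 29.7321
d((25, -27), (-29, 13)) = 67.2012
d((25, -27), (16, -28)) = 9.0554 <-- minimum
d((25, -27), (-28, 29)) = 77.1038
d((25, -27), (-26, -20)) = 51.4782
d((24, -18), (28, -1)) = 17.4642
d((24, -18), (5, -5)) = 23.0217
d((24, -18), (-29, 13)) = 61.4003
d((24, -18), (16, -28)) = 12.8062
d((24, -18), (-28, 29)) = 70.0928
d((24, -18), (-26, -20)) = 50.04
d((28, -1), (5, -5)) = 23.3452
d((28, -1), (-29, 13)) = 58.6941
d((28, -1), (16, -28)) = 29.5466
d((28, -1), (-28, 29)) = 63.5295
d((28, -1), (-26, -20)) = 57.2451
d((5, -5), (-29, 13)) = 38.4708
d((5, -5), (16, -28)) = 25.4951
d((5, -5), (-28, 29)) = 47.3814
d((5, -5), (-26, -20)) = 34.4384
d((-29, 13), (16, -28)) = 60.8769
d((-29, 13), (-28, 29)) = 16.0312
d((-29, 13), (-26, -20)) = 33.1361
d((16, -28), (-28, 29)) = 72.0069
d((16, -28), (-26, -20)) = 42.7551
d((-28, 29), (-26, -20)) = 49.0408

Minimum distance: 9.0554 (tie among 2 pairs: (25, -27) and (24, -18); (25, -27) and (16, -28))

The minimum Euclidean distance is 9.0554. There is a tie: 2 pairs achieve this minimum — (25, -27) and (24, -18); (25, -27) and (16, -28). Any of these is a valid closest pair. For 9 points, brute-force pairwise comparison is shown above. For large n, the divide-and-conquer algorithm (sort by x, recurse on halves, check the dividing strip) achieves O(n log n).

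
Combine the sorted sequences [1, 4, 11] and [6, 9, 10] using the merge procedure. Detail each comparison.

Merging process:

Compare 1 vs 6: take 1 from left. Merged: [1]
Compare 4 vs 6: take 4 from left. Merged: [1, 4]
Compare 11 vs 6: take 6 from right. Merged: [1, 4, 6]
Compare 11 vs 9: take 9 from right. Merged: [1, 4, 6, 9]
Compare 11 vs 10: take 10 from right. Merged: [1, 4, 6, 9, 10]
Append remaining from left: [11]. Merged: [1, 4, 6, 9, 10, 11]

Final merged array: [1, 4, 6, 9, 10, 11]
Total comparisons: 5

The merged array is [1, 4, 6, 9, 10, 11], requiring 5 comparisons. The merge step runs in O(n) time where n is the total number of elements.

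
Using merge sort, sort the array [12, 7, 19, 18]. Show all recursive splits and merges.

Merge sort trace:

Split: [12, 7, 19, 18] -> [12, 7] and [19, 18]
  Split: [12, 7] -> [12] and [7]
  Merge: [12] + [7] -> [7, 12]
  Split: [19, 18] -> [19] and [18]
  Merge: [19] + [18] -> [18, 19]
Merge: [7, 12] + [18, 19] -> [7, 12, 18, 19]

Final sorted array: [7, 12, 18, 19]

The merge sort proceeds by recursively splitting the array and merging sorted halves.
After all merges, the sorted array is [7, 12, 18, 19].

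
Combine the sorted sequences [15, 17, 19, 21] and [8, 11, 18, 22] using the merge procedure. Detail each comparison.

Merging process:

Compare 15 vs 8: take 8 from right. Merged: [8]
Compare 15 vs 11: take 11 from right. Merged: [8, 11]
Compare 15 vs 18: take 15 from left. Merged: [8, 11, 15]
Compare 17 vs 18: take 17 from left. Merged: [8, 11, 15, 17]
Compare 19 vs 18: take 18 from right. Merged: [8, 11, 15, 17, 18]
Compare 19 vs 22: take 19 from left. Merged: [8, 11, 15, 17, 18, 19]
Compare 21 vs 22: take 21 from left. Merged: [8, 11, 15, 17, 18, 19, 21]
Append remaining from right: [22]. Merged: [8, 11, 15, 17, 18, 19, 21, 22]

Final merged array: [8, 11, 15, 17, 18, 19, 21, 22]
Total comparisons: 7

The merged array is [8, 11, 15, 17, 18, 19, 21, 22], requiring 7 comparisons. The merge step runs in O(n) time where n is the total number of elements.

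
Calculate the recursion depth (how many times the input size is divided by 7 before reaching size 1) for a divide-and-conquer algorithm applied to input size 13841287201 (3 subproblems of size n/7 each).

For divide and conquer with division factor 7:

Problem sizes at each level:
Level 0: 13841287201
Level 1: 1977326743
Level 2: 282475249
Level 3: 40353607
Level 4: 5764801
Level 5: 823543
Level 6: 117649
Level 7: 16807
Level 8: 2401
Level 9: 343
Level 10: 49
Level 11: 7
Level 12: 1

The root is level 0 and the size-1 base case is level 12 (the tree spans levels 0 through 12, i.e. 13 levels counting the root), so the depth is the number of divisions: log_7(13841287201) = 12

The recursion tree depth is log_7(13841287201) = 12. At each level, the problem size is divided by 7, so it takes 12 divisions to reduce to a base case of size 1. The algorithm makes 3 recursive calls at each level.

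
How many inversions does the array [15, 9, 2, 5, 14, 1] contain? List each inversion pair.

Finding inversions in [15, 9, 2, 5, 14, 1]:

(0, 1): arr[0]=15 > arr[1]=9
(0, 2): arr[0]=15 > arr[2]=2
(0, 3): arr[0]=15 > arr[3]=5
(0, 4): arr[0]=15 > arr[4]=14
(0, 5): arr[0]=15 > arr[5]=1
(1, 2): arr[1]=9 > arr[2]=2
(1, 3): arr[1]=9 > arr[3]=5
(1, 5): arr[1]=9 > arr[5]=1
(2, 5): arr[2]=2 > arr[5]=1
(3, 5): arr[3]=5 > arr[5]=1
(4, 5): arr[4]=14 > arr[5]=1

Total inversions: 11

The array has 11 inversion(s): (0,1), (0,2), (0,3), (0,4), (0,5), (1,2), (1,3), (1,5), (2,5), (3,5), (4,5). Each pair (i,j) satisfies i < j and arr[i] > arr[j].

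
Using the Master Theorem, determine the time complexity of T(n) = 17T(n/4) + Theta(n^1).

Master Theorem for T(n) = 17T(n/4) + O(n^1):

a = 17, b = 4, c = 1
log_b(a) = log_4(17) = 2.0437

Case 1: c = 1 < log_4(17) = 2.0437
T(n) = O(n^(log_4 17))

For T(n) = 17T(n/4) + O(n^1): log_4(17) = 2.0437. This is Case 1 of the Master Theorem (c < log_b(a), work dominated by leaves), giving O(n^(log_4 17)).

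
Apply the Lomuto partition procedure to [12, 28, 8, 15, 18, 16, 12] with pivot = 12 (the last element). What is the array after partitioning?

Lomuto partition with pivot = 12:

Initial array: [12, 28, 8, 15, 18, 16, 12]

arr[0]=12 <= 12: swap with position 0, array becomes [12, 28, 8, 15, 18, 16, 12]
arr[1]=28 > 12: no swap
arr[2]=8 <= 12: swap with position 1, array becomes [12, 8, 28, 15, 18, 16, 12]
arr[3]=15 > 12: no swap
arr[4]=18 > 12: no swap
arr[5]=16 > 12: no swap

Place pivot at position 2: [12, 8, 12, 15, 18, 16, 28]
Pivot position: 2

After partitioning with pivot 12, the array becomes [12, 8, 12, 15, 18, 16, 28]. The pivot is placed at index 2. All elements to the left of the pivot are <= 12, and all elements to the right are > 12.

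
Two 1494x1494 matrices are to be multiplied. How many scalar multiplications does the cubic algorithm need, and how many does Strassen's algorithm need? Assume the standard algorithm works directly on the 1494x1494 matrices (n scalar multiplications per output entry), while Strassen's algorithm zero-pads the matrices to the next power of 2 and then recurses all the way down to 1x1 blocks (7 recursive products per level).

Matrix multiplication for 1494x1494 matrices:

Strassen's algorithm requires power-of-2 dimensions. Pad 1494x1494 to 2048x2048 (next power of 2).

Standard algorithm: 1494^3 = 3334661784 multiplications
Strassen's algorithm: 7^(log2(2048)) = 7^11 = 1977326743 multiplications
Savings: 3334661784 - 1977326743 = 1357335041 multiplications

Standard: 3334661784 multiplications (1494^3). Strassen: 1977326743 multiplications (7^11, after padding to 2048x2048). Strassen reduces 8 recursive multiplications to 7 at each level.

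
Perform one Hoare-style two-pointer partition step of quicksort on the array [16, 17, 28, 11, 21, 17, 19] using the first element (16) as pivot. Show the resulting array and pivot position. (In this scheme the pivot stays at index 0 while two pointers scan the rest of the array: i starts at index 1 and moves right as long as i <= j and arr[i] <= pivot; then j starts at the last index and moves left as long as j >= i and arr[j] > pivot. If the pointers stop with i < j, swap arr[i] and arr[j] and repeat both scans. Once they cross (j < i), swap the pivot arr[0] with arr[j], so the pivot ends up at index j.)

Hoare-style two-pointer partition with pivot = 16:

Initial array: [16, 17, 28, 11, 21, 17, 19]

Pointers start at i = 1, j = 6.
i stops at index 1 (arr[1]=17 > 16), j stops at index 3 (arr[3]=11 <= 16): swap arr[1] and arr[3], array becomes [16, 11, 28, 17, 21, 17, 19]
i ends at 2, j ends at 1: the pointers have crossed (j < i), so scanning stops.

Swap pivot arr[0] with arr[1] to place pivot at position 1: [11, 16, 28, 17, 21, 17, 19]
Pivot position: 1

After partitioning with pivot 16, the array becomes [11, 16, 28, 17, 21, 17, 19]. The pivot is placed at index 1. All elements to the left of the pivot are <= 16, and all elements to the right are > 16.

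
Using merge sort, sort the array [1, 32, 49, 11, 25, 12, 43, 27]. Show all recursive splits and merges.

Merge sort trace:

Split: [1, 32, 49, 11, 25, 12, 43, 27] -> [1, 32, 49, 11] and [25, 12, 43, 27]
  Split: [1, 32, 49, 11] -> [1, 32] and [49, 11]
    Split: [1, 32] -> [1] and [32]
    Merge: [1] + [32] -> [1, 32]
    Split: [49, 11] -> [49] and [11]
    Merge: [49] + [11] -> [11, 49]
  Merge: [1, 32] + [11, 49] -> [1, 11, 32, 49]
  Split: [25, 12, 43, 27] -> [25, 12] and [43, 27]
    Split: [25, 12] -> [25] and [12]
    Merge: [25] + [12] -> [12, 25]
    Split: [43, 27] -> [43] and [27]
    Merge: [43] + [27] -> [27, 43]
  Merge: [12, 25] + [27, 43] -> [12, 25, 27, 43]
Merge: [1, 11, 32, 49] + [12, 25, 27, 43] -> [1, 11, 12, 25, 27, 32, 43, 49]

Final sorted array: [1, 11, 12, 25, 27, 32, 43, 49]

The merge sort proceeds by recursively splitting the array and merging sorted halves.
After all merges, the sorted array is [1, 11, 12, 25, 27, 32, 43, 49].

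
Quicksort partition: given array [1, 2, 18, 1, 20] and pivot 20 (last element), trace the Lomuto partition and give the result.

Lomuto partition with pivot = 20:

Initial array: [1, 2, 18, 1, 20]

arr[0]=1 <= 20: swap with position 0, array becomes [1, 2, 18, 1, 20]
arr[1]=2 <= 20: swap with position 1, array becomes [1, 2, 18, 1, 20]
arr[2]=18 <= 20: swap with position 2, array becomes [1, 2, 18, 1, 20]
arr[3]=1 <= 20: swap with position 3, array becomes [1, 2, 18, 1, 20]

Place pivot at position 4: [1, 2, 18, 1, 20]
Pivot position: 4

After partitioning with pivot 20, the array becomes [1, 2, 18, 1, 20]. The pivot is placed at index 4. All elements to the left of the pivot are <= 20, and all elements to the right are > 20.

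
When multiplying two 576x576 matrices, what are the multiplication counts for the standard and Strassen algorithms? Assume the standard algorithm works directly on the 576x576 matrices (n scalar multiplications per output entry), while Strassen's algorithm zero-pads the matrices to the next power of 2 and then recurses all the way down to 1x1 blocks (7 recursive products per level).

Matrix multiplication for 576x576 matrices:

Strassen's algorithm requires power-of-2 dimensions. Pad 576x576 to 1024x1024 (next power of 2).

Standard algorithm: 576^3 = 191102976 multiplications
Strassen's algorithm: 7^(log2(1024)) = 7^10 = 282475249 multiplications
Difference: 191102976 - 282475249 = -91372273 (Strassen uses MORE here due to padding overhead — for small or just-over-power-of-2 n, padding can outweigh the per-level savings)

Standard: 191102976 multiplications (576^3). Strassen: 282475249 multiplications (7^10, after padding to 1024x1024). Strassen reduces 8 recursive multiplications to 7 at each level.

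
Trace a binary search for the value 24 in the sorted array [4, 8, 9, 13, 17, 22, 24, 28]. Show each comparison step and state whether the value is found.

Binary search for 24 in [4, 8, 9, 13, 17, 22, 24, 28]:

lo=0, hi=7, mid=3, arr[mid]=13 -> 13 < 24, search right half
lo=4, hi=7, mid=5, arr[mid]=22 -> 22 < 24, search right half
lo=6, hi=7, mid=6, arr[mid]=24 -> Found target at index 6!

Binary search finds 24 at index 6 after 3 comparisons. The search repeatedly halves the search space by comparing with the middle element.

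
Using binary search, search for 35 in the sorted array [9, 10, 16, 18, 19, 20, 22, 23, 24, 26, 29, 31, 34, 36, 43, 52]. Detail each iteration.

Binary search for 35 in [9, 10, 16, 18, 19, 20, 22, 23, 24, 26, 29, 31, 34, 36, 43, 52]:

lo=0, hi=15, mid=7, arr[mid]=23 -> 23 < 35, search right half
lo=8, hi=15, mid=11, arr[mid]=31 -> 31 < 35, search right half
lo=12, hi=15, mid=13, arr[mid]=36 -> 36 > 35, search left half
lo=12, hi=12, mid=12, arr[mid]=34 -> 34 < 35, search right half
lo=13 > hi=12, target 35 not found

Binary search determines that 35 is not in the array after 4 comparisons. The search space was exhausted without finding the target.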